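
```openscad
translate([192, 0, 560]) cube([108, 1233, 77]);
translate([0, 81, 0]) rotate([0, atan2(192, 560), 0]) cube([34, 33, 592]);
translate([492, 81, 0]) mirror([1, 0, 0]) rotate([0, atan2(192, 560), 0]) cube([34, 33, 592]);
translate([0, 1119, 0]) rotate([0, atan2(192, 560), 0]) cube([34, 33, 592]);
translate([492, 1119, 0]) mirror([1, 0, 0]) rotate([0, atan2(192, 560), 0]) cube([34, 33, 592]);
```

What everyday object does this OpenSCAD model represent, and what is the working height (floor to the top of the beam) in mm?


A sawhorse. The overall height is 637 mm.

A beam across two mirrored pairs of raked legs — a sawhorse. The beam's underside is at z = 560 (matching the legs' vertical rise in atan2(192, 560)) and the beam is 77 mm tall, so its top is at 560 + 77 = 637 mm. The raked legs top out at the beam's underside, so that is the highest point.


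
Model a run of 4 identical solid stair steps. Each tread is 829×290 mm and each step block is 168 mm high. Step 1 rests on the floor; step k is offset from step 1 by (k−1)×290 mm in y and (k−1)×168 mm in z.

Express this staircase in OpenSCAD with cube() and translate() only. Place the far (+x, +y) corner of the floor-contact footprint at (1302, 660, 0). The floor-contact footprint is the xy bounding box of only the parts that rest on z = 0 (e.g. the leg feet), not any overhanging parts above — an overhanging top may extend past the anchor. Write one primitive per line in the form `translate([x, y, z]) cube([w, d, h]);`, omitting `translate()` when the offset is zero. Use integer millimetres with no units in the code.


translate([473, 370, 0]) cube([829, 290, 168]);
translate([473, 660, 168]) cube([829, 290, 168]);
translate([473, 950, 336]) cube([829, 290, 168]);
translate([473, 1240, 504]) cube([829, 290, 168]);


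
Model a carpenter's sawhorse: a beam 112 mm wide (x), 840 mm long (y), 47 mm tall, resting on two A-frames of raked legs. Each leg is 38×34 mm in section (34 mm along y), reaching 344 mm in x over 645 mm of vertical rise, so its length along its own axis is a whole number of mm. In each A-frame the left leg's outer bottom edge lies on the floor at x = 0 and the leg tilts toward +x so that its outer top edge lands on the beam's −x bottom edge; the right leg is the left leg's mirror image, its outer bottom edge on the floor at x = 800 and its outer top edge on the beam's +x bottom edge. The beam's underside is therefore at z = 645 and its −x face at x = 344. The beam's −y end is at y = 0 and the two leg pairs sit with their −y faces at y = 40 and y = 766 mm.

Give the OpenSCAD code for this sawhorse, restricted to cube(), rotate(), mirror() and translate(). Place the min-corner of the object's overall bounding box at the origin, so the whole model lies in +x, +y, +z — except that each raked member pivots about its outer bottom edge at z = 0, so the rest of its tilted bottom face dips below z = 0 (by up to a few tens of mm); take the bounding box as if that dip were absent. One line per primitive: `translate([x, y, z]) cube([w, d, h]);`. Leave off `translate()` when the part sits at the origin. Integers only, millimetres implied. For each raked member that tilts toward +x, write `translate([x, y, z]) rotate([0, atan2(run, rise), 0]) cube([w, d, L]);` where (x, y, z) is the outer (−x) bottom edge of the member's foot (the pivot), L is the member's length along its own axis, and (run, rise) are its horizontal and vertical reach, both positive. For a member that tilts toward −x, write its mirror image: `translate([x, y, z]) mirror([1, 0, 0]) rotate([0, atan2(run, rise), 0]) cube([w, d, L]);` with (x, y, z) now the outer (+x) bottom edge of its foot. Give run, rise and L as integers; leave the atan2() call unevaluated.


translate([344, 0, 645]) cube([112, 840, 47]);
translate([0, 40, 0]) rotate([0, atan2(344, 645), 0]) cube([38, 34, 731]);
translate([800, 40, 0]) mirror([1, 0, 0]) rotate([0, atan2(344, 645), 0]) cube([38, 34, 731]);
translate([0, 766, 0]) rotate([0, atan2(344, 645), 0]) cube([38, 34, 731]);
translate([800, 766, 0]) mirror([1, 0, 0]) rotate([0, atan2(344, 645), 0]) cube([38, 34, 731]);


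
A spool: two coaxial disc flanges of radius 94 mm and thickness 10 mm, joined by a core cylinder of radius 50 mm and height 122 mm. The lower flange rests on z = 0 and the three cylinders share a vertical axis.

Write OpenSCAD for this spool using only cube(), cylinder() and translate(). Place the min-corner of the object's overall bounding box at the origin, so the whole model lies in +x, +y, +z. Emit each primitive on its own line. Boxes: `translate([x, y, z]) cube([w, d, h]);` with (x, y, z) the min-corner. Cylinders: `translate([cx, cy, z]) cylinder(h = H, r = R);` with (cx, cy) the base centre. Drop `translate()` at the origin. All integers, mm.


translate([94, 94, 0]) cylinder(h = 10, r = 94);
translate([94, 94, 10]) cylinder(h = 122, r = 50);
translate([94, 94, 132]) cylinder(h = 10, r = 94);


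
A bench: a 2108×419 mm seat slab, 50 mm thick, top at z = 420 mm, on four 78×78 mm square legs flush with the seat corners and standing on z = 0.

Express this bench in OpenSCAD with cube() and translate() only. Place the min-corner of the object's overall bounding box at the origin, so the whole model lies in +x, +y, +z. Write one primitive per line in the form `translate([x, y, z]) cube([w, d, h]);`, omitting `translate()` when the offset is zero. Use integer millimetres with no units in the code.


translate([0, 0, 370]) cube([2108, 419, 50]);
cube([78, 78, 370]);
translate([0, 341, 0]) cube([78, 78, 370]);
translate([2030, 0, 0]) cube([78, 78, 370]);
translate([2030, 341, 0]) cube([78, 78, 370]);


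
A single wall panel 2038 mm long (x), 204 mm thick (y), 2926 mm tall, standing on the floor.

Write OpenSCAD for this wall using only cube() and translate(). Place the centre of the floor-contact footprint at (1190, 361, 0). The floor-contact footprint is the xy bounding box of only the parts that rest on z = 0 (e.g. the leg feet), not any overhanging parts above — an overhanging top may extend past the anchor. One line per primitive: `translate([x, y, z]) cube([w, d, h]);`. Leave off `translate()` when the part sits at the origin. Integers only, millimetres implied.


translate([171, 259, 0]) cube([2038, 204, 2926]);


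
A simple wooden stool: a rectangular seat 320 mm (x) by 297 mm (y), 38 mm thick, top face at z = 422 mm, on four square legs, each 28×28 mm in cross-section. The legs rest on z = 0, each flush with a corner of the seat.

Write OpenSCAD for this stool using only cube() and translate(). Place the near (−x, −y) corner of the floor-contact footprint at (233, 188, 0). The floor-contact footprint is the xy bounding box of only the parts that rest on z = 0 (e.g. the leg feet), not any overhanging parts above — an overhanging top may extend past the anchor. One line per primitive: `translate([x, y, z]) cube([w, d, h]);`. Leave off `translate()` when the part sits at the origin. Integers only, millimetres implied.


// leg_h = 422 - 38 = 384
translate([233, 188, 384]) cube([320, 297, 38]);
translate([233, 188, 0]) cube([28, 28, 384]);
translate([525, 188, 0]) cube([28, 28, 384]);
translate([233, 457, 0]) cube([28, 28, 384]);
translate([525, 457, 0]) cube([28, 28, 384]);


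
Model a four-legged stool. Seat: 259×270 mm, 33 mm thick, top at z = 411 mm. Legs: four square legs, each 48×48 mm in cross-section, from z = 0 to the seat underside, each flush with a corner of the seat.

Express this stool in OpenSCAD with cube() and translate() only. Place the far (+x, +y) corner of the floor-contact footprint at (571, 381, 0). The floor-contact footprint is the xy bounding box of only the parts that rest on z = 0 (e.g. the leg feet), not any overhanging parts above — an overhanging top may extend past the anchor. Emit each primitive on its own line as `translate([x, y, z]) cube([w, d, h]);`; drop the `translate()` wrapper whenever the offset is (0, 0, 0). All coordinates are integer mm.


translate([312, 111, 378]) cube([259, 270, 33]);
translate([312, 111, 0]) cube([48, 48, 378]);
translate([523, 111, 0]) cube([48, 48, 378]);
translate([312, 333, 0]) cube([48, 48, 378]);
translate([523, 333, 0]) cube([48, 48, 378]);


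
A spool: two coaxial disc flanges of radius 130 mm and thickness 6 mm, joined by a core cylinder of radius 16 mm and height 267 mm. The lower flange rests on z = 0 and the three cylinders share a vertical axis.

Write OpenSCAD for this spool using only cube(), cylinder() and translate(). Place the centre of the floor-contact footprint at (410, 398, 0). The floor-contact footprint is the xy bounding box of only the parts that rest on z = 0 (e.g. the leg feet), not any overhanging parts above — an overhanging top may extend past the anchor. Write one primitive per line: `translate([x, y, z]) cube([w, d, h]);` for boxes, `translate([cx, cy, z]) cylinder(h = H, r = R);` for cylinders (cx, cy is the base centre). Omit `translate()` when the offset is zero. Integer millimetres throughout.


translate([410, 398, 0]) cylinder(h = 6, r = 130);
translate([410, 398, 6]) cylinder(h = 267, r = 16);
translate([410, 398, 273]) cylinder(h = 6, r = 130);


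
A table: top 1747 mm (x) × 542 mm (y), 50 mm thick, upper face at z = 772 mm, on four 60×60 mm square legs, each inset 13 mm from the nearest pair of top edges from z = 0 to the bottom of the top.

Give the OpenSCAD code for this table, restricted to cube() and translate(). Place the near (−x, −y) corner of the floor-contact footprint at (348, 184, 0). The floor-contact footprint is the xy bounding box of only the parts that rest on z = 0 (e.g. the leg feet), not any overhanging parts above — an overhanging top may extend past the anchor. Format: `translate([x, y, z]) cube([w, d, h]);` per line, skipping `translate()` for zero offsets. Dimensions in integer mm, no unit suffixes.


translate([335, 171, 722]) cube([1747, 542, 50]);
translate([348, 184, 0]) cube([60, 60, 722]);
translate([2009, 184, 0]) cube([60, 60, 722]);
translate([348, 640, 0]) cube([60, 60, 722]);
translate([2009, 640, 0]) cube([60, 60, 722]);


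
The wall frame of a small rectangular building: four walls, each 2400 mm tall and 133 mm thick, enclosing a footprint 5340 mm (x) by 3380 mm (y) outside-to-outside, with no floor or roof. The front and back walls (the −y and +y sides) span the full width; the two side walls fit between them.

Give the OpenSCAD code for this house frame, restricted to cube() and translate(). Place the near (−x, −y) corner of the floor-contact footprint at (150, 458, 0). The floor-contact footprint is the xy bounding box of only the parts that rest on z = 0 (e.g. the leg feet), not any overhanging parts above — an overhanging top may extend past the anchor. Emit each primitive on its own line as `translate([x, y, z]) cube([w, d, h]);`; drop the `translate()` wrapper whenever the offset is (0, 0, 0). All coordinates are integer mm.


translate([150, 458, 0]) cube([5340, 133, 2400]);
translate([150, 3705, 0]) cube([5340, 133, 2400]);
translate([150, 591, 0]) cube([133, 3114, 2400]);
translate([5357, 591, 0]) cube([133, 3114, 2400]);


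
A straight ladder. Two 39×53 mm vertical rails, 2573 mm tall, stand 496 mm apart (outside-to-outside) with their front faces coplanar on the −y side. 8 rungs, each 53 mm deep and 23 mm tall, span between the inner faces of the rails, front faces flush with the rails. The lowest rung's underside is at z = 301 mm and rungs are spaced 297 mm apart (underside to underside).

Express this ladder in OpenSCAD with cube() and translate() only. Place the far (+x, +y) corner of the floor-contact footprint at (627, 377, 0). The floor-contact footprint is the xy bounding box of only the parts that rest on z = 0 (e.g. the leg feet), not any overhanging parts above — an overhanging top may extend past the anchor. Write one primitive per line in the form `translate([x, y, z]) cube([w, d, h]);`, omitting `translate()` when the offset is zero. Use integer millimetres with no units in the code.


translate([131, 324, 0]) cube([39, 53, 2573]);
translate([588, 324, 0]) cube([39, 53, 2573]);
translate([170, 324, 301]) cube([418, 53, 23]);
translate([170, 324, 598]) cube([418, 53, 23]);
translate([170, 324, 895]) cube([418, 53, 23]);
translate([170, 324, 1192]) cube([418, 53, 23]);
translate([170, 324, 1489]) cube([418, 53, 23]);
translate([170, 324, 1786]) cube([418, 53, 23]);
translate([170, 324, 2083]) cube([418, 53, 23]);
translate([170, 324, 2380]) cube([418, 53, 23]);


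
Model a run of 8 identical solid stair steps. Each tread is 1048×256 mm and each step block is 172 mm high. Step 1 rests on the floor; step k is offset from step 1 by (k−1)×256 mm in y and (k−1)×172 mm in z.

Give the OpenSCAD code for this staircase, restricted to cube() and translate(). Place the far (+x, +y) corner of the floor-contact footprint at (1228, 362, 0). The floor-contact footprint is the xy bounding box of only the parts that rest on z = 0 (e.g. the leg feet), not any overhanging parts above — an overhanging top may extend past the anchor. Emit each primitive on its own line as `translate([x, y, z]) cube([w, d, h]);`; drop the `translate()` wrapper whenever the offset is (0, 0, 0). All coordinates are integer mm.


translate([180, 106, 0]) cube([1048, 256, 172]);
translate([180, 362, 172]) cube([1048, 256, 172]);
translate([180, 618, 344]) cube([1048, 256, 172]);
translate([180, 874, 516]) cube([1048, 256, 172]);
translate([180, 1130, 688]) cube([1048, 256, 172]);
translate([180, 1386, 860]) cube([1048, 256, 172]);
translate([180, 1642, 1032]) cube([1048, 256, 172]);
translate([180, 1898, 1204]) cube([1048, 256, 172]);


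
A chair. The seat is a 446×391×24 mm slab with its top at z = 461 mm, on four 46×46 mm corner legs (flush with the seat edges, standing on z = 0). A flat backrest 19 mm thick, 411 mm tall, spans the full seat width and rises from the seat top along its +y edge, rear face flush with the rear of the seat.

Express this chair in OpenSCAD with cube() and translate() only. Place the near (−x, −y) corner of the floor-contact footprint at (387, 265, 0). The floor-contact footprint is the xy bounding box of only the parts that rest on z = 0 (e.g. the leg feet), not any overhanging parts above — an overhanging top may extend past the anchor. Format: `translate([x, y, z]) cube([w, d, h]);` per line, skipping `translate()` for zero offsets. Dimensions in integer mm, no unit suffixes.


// leg_h = 461 - 24 = 437
translate([387, 265, 437]) cube([446, 391, 24]);
translate([387, 265, 0]) cube([46, 46, 437]);
translate([787, 265, 0]) cube([46, 46, 437]);
translate([387, 610, 0]) cube([46, 46, 437]);
translate([787, 610, 0]) cube([46, 46, 437]);
translate([387, 637, 461]) cube([446, 19, 411]);


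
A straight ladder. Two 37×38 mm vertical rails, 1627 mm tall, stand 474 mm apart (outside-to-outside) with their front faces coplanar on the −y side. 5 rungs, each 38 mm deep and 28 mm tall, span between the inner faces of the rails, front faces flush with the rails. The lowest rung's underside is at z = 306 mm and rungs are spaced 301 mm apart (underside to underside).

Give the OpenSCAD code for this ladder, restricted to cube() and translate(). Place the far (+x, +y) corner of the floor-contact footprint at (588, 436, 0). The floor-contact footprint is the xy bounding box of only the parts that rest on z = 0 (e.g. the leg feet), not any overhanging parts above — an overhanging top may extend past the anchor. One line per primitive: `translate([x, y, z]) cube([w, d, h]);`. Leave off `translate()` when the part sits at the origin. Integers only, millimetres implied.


// rung span = 474 - 2*37 = 400
// rung[k] z = 306 + k*301
translate([114, 398, 0]) cube([37, 38, 1627]);
translate([551, 398, 0]) cube([37, 38, 1627]);
translate([151, 398, 306]) cube([400, 38, 28]);
translate([151, 398, 607]) cube([400, 38, 28]);
translate([151, 398, 908]) cube([400, 38, 28]);
translate([151, 398, 1209]) cube([400, 38, 28]);
translate([151, 398, 1510]) cube([400, 38, 28]);


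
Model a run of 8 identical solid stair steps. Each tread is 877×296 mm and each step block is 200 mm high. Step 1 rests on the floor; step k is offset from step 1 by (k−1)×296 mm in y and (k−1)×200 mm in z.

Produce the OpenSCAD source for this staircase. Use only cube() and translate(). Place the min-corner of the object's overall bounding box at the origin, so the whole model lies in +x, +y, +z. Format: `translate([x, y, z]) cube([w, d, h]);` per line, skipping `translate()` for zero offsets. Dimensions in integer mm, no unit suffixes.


cube([877, 296, 200]);
translate([0, 296, 200]) cube([877, 296, 200]);
translate([0, 592, 400]) cube([877, 296, 200]);
translate([0, 888, 600]) cube([877, 296, 200]);
translate([0, 1184, 800]) cube([877, 296, 200]);
translate([0, 1480, 1000]) cube([877, 296, 200]);
translate([0, 1776, 1200]) cube([877, 296, 200]);
translate([0, 2072, 1400]) cube([877, 296, 200]);


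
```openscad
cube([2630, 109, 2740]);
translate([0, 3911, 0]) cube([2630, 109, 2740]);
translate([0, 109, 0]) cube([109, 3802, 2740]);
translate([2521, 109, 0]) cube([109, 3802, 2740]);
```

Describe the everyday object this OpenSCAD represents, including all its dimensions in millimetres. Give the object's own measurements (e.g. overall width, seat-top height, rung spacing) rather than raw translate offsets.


The wall frame of a small rectangular building: four walls, each 2740 mm tall and 109 mm thick, enclosing a footprint 2630 mm (x) by 4020 mm (y) outside-to-outside, with no floor or roof. The front and back walls (the −y and +y sides) span the full width; the two side walls fit between them.


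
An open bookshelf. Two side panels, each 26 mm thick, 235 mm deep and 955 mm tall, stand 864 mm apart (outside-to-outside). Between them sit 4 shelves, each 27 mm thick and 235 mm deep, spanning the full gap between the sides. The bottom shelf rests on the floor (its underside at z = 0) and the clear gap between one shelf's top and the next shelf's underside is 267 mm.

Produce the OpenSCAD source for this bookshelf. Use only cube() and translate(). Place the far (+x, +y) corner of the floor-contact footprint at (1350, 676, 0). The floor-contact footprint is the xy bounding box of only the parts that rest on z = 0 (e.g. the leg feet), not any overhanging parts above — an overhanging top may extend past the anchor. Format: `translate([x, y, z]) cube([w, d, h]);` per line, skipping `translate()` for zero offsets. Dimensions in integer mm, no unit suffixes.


translate([486, 441, 0]) cube([26, 235, 955]);
translate([1324, 441, 0]) cube([26, 235, 955]);
translate([512, 441, 0]) cube([812, 235, 27]);
translate([512, 441, 294]) cube([812, 235, 27]);
translate([512, 441, 588]) cube([812, 235, 27]);
translate([512, 441, 882]) cube([812, 235, 27]);


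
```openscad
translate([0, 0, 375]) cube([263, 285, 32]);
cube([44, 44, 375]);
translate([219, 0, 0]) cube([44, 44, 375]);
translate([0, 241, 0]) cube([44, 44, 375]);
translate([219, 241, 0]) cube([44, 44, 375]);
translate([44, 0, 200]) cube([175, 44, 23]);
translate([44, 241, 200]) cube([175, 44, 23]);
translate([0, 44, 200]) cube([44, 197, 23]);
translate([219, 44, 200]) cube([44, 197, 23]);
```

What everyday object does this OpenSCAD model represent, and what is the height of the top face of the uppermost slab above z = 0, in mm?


A stool. The seat height is 407 mm.

A 263×285×32 slab at z = 375 on four corner posts — a stool. The seat top is 375 + 32 = 407 mm.


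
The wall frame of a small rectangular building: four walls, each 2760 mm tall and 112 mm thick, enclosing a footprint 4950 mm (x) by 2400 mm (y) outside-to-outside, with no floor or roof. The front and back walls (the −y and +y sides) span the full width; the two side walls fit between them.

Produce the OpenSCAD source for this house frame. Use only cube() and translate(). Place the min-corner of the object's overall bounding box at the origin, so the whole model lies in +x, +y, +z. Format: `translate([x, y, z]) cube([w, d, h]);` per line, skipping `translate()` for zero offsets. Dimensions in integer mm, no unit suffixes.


cube([4950, 112, 2760]);
translate([0, 2288, 0]) cube([4950, 112, 2760]);
translate([0, 112, 0]) cube([112, 2176, 2760]);
translate([4838, 112, 0]) cube([112, 2176, 2760]);


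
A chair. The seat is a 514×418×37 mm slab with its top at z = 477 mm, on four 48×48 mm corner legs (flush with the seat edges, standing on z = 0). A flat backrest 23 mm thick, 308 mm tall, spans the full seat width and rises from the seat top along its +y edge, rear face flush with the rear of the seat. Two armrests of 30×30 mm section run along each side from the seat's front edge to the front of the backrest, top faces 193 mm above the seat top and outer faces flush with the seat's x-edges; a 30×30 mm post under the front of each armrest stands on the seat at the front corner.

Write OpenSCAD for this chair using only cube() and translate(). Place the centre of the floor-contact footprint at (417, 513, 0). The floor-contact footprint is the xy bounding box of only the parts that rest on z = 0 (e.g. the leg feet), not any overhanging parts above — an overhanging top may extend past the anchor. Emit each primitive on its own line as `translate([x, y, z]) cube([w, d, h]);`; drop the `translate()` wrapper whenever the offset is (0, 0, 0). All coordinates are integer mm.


translate([160, 304, 440]) cube([514, 418, 37]);
translate([160, 304, 0]) cube([48, 48, 440]);
translate([626, 304, 0]) cube([48, 48, 440]);
translate([160, 674, 0]) cube([48, 48, 440]);
translate([626, 674, 0]) cube([48, 48, 440]);
translate([160, 699, 477]) cube([514, 23, 308]);
translate([160, 304, 640]) cube([30, 395, 30]);
translate([644, 304, 640]) cube([30, 395, 30]);
translate([160, 304, 477]) cube([30, 30, 163]);
translate([644, 304, 477]) cube([30, 30, 163]);


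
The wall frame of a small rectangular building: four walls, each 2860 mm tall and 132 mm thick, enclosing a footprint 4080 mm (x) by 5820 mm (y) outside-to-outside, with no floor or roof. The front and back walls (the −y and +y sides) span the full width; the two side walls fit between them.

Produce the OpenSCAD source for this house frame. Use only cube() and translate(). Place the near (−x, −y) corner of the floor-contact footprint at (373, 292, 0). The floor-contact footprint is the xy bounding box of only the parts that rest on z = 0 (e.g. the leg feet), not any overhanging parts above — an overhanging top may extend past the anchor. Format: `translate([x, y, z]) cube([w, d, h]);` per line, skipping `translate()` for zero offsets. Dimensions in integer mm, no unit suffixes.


translate([373, 292, 0]) cube([4080, 132, 2860]);
translate([373, 5980, 0]) cube([4080, 132, 2860]);
translate([373, 424, 0]) cube([132, 5556, 2860]);
translate([4321, 424, 0]) cube([132, 5556, 2860]);


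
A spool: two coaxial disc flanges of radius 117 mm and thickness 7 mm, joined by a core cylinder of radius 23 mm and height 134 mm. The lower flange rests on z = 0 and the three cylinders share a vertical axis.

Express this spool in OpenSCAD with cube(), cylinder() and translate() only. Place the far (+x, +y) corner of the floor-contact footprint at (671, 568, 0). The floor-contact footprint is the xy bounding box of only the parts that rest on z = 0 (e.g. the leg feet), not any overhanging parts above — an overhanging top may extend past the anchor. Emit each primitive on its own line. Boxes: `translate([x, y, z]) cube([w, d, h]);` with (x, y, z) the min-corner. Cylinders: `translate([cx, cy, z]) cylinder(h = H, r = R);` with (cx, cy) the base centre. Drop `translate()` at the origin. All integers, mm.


translate([554, 451, 0]) cylinder(h = 7, r = 117);
translate([554, 451, 7]) cylinder(h = 134, r = 23);
translate([554, 451, 141]) cylinder(h = 7, r = 117);


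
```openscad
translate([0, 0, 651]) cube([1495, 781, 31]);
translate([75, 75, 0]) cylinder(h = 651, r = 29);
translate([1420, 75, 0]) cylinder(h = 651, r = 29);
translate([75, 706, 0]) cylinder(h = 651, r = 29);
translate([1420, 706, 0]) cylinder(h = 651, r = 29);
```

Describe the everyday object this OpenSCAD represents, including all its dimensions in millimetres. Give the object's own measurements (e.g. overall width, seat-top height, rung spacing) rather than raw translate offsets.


A rectangular dining table. The top is 1495×781×31 mm with its upper surface at z = 682 mm. It stands on four round legs of 58 mm diameter, each leg's bounding box inset 46 mm from the nearest pair of top edges, running from the floor to the underside of the top.


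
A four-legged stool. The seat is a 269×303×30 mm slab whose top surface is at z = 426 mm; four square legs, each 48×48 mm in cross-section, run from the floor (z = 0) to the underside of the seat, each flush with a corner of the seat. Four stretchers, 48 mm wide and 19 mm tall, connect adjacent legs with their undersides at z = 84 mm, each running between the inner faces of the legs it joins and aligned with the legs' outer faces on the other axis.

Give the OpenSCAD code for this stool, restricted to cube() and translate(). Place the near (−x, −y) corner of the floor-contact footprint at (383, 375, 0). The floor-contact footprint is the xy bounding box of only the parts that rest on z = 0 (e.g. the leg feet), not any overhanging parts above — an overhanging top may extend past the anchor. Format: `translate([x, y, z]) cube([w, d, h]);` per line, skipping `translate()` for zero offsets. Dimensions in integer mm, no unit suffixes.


translate([383, 375, 396]) cube([269, 303, 30]);
translate([383, 375, 0]) cube([48, 48, 396]);
translate([604, 375, 0]) cube([48, 48, 396]);
translate([383, 630, 0]) cube([48, 48, 396]);
translate([604, 630, 0]) cube([48, 48, 396]);
translate([431, 375, 84]) cube([173, 48, 19]);
translate([431, 630, 84]) cube([173, 48, 19]);
translate([383, 423, 84]) cube([48, 207, 19]);
translate([604, 423, 84]) cube([48, 207, 19]);


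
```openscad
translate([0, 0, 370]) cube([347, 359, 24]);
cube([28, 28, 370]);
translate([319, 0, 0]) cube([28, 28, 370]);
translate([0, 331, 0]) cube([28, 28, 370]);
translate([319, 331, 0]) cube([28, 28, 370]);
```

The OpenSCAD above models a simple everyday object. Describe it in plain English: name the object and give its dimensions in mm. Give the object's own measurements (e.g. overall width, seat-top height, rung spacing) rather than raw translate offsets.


A simple wooden stool: a rectangular seat 347 mm (x) by 359 mm (y), 24 mm thick, top face at z = 394 mm, on four square legs, each 28×28 mm in cross-section. The legs rest on z = 0, each flush with a corner of the seat.


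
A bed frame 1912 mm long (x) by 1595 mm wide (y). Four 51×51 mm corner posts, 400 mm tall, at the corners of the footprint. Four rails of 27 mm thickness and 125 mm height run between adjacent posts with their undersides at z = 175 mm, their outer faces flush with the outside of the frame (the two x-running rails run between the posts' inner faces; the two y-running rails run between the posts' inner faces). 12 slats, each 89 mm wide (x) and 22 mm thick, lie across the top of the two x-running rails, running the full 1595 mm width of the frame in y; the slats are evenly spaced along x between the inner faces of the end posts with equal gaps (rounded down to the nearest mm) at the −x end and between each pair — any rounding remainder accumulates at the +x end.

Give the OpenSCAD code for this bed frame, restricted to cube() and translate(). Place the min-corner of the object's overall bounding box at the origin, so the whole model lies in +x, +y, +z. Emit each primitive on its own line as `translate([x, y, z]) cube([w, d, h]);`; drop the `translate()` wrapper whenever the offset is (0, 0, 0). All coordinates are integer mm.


cube([51, 51, 400]);
translate([0, 1544, 0]) cube([51, 51, 400]);
translate([1861, 0, 0]) cube([51, 51, 400]);
translate([1861, 1544, 0]) cube([51, 51, 400]);
translate([51, 0, 175]) cube([1810, 27, 125]);
translate([51, 1568, 175]) cube([1810, 27, 125]);
translate([0, 51, 175]) cube([27, 1493, 125]);
translate([1885, 51, 175]) cube([27, 1493, 125]);
translate([108, 0, 300]) cube([89, 1595, 22]);
translate([254, 0, 300]) cube([89, 1595, 22]);
translate([400, 0, 300]) cube([89, 1595, 22]);
translate([546, 0, 300]) cube([89, 1595, 22]);
translate([692, 0, 300]) cube([89, 1595, 22]);
translate([838, 0, 300]) cube([89, 1595, 22]);
translate([984, 0, 300]) cube([89, 1595, 22]);
translate([1130, 0, 300]) cube([89, 1595, 22]);
translate([1276, 0, 300]) cube([89, 1595, 22]);
translate([1422, 0, 300]) cube([89, 1595, 22]);
translate([1568, 0, 300]) cube([89, 1595, 22]);
translate([1714, 0, 300]) cube([89, 1595, 22]);


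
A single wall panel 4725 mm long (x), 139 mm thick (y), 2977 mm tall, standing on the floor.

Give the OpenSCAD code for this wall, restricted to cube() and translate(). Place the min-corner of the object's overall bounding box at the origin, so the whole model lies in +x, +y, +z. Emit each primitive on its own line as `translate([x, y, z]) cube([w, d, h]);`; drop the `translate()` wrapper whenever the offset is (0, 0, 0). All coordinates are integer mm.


cube([4725, 139, 2977]);


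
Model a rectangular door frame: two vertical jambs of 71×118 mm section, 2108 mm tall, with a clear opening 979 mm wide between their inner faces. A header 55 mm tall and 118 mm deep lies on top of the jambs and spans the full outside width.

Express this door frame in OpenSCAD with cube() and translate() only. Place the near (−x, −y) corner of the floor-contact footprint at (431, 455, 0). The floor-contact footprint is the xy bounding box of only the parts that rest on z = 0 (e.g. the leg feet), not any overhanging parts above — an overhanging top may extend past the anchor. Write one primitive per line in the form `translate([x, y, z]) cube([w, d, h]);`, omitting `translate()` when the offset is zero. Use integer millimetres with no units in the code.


translate([431, 455, 0]) cube([71, 118, 2108]);
translate([1481, 455, 0]) cube([71, 118, 2108]);
translate([431, 455, 2108]) cube([1121, 118, 55]);


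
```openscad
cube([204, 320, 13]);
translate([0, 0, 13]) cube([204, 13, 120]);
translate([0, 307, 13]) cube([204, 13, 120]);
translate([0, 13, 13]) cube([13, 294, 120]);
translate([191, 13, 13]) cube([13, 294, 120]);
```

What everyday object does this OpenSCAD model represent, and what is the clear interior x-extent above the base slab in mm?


An open box. The internal width is 178 mm.

A 204×320 base slab with four walls standing on it — an open box. The base is 204 mm wide and the walls are 13 mm thick, so the internal width is 204 − 2 × 13 = 178 mm.


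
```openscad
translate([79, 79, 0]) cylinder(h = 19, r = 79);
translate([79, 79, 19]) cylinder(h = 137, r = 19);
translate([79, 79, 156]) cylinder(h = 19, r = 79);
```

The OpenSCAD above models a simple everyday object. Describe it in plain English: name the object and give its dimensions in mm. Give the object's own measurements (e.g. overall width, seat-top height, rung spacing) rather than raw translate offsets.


A spool: two coaxial disc flanges of radius 79 mm and thickness 19 mm, joined by a core cylinder of radius 19 mm and height 137 mm. The lower flange rests on z = 0 and the three cylinders share a vertical axis.


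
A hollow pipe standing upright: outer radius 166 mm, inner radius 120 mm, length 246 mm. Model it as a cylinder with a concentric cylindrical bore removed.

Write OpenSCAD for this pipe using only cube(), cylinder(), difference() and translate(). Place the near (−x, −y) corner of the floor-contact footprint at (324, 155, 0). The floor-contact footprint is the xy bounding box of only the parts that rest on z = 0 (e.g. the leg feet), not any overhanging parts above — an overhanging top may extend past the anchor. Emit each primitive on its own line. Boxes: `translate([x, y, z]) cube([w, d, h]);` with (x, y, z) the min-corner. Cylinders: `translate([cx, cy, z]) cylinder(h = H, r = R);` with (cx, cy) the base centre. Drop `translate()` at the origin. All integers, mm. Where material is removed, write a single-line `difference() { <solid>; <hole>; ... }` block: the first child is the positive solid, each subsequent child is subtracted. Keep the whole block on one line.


difference() { translate([490, 321, 0]) cylinder(h = 246, r = 166); translate([490, 321, 0]) cylinder(h = 246, r = 120); }


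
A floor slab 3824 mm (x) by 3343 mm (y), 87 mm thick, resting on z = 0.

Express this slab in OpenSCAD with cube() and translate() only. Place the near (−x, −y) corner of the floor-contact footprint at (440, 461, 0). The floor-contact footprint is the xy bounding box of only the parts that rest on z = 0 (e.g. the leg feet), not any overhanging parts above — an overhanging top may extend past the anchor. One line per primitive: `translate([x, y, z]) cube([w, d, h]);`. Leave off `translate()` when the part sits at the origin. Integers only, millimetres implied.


translate([440, 461, 0]) cube([3824, 3343, 87]);


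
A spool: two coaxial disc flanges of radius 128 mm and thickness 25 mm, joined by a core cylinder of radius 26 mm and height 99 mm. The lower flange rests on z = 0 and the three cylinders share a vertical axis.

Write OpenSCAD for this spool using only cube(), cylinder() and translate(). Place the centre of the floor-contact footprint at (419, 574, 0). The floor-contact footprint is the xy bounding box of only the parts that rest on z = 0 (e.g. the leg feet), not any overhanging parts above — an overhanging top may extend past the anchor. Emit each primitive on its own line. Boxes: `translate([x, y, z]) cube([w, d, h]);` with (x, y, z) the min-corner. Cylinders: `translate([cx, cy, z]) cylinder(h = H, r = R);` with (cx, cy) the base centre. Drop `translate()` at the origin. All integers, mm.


translate([419, 574, 0]) cylinder(h = 25, r = 128);
translate([419, 574, 25]) cylinder(h = 99, r = 26);
translate([419, 574, 124]) cylinder(h = 25, r = 128);


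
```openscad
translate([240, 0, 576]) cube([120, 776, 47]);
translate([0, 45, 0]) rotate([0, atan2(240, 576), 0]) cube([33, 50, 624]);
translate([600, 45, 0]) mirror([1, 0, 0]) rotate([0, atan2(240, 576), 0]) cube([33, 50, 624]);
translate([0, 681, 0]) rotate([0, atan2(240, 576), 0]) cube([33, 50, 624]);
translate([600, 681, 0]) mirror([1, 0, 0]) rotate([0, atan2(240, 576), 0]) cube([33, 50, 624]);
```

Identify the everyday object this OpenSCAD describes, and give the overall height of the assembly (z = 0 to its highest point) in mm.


A sawhorse. The overall height is 623 mm.

A beam across two mirrored pairs of raked legs — a sawhorse. The beam's underside is at z = 576 (matching the legs' vertical rise in atan2(240, 576)) and the beam is 47 mm tall, so its top is at 576 + 47 = 623 mm. The raked legs top out at the beam's underside, so that is the highest point.


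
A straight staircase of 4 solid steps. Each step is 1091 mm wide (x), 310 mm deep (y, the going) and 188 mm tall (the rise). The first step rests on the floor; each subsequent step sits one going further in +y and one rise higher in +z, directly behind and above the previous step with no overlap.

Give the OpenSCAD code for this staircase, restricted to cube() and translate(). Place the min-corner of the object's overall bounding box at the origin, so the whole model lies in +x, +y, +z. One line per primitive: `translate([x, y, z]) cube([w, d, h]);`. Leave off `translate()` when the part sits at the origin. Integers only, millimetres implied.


cube([1091, 310, 188]);
translate([0, 310, 188]) cube([1091, 310, 188]);
translate([0, 620, 376]) cube([1091, 310, 188]);
translate([0, 930, 564]) cube([1091, 310, 188]);


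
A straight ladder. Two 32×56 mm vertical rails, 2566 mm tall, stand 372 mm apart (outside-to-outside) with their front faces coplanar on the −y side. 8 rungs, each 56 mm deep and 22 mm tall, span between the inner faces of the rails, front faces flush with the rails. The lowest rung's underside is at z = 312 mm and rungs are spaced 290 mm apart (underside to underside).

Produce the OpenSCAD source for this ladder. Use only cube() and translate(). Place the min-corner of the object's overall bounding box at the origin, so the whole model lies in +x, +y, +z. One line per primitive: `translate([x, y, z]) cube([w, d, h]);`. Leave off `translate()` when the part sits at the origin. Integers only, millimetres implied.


cube([32, 56, 2566]);
translate([340, 0, 0]) cube([32, 56, 2566]);
translate([32, 0, 312]) cube([308, 56, 22]);
translate([32, 0, 602]) cube([308, 56, 22]);
translate([32, 0, 892]) cube([308, 56, 22]);
translate([32, 0, 1182]) cube([308, 56, 22]);
translate([32, 0, 1472]) cube([308, 56, 22]);
translate([32, 0, 1762]) cube([308, 56, 22]);
translate([32, 0, 2052]) cube([308, 56, 22]);
translate([32, 0, 2342]) cube([308, 56, 22]);


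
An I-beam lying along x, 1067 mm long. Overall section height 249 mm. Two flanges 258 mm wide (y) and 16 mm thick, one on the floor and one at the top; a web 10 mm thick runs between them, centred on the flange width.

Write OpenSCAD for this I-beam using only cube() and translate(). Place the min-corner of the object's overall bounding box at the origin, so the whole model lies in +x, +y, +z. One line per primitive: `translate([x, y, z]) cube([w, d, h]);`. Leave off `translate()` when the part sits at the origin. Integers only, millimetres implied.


cube([1067, 258, 16]);
translate([0, 124, 16]) cube([1067, 10, 217]);
translate([0, 0, 233]) cube([1067, 258, 16]);


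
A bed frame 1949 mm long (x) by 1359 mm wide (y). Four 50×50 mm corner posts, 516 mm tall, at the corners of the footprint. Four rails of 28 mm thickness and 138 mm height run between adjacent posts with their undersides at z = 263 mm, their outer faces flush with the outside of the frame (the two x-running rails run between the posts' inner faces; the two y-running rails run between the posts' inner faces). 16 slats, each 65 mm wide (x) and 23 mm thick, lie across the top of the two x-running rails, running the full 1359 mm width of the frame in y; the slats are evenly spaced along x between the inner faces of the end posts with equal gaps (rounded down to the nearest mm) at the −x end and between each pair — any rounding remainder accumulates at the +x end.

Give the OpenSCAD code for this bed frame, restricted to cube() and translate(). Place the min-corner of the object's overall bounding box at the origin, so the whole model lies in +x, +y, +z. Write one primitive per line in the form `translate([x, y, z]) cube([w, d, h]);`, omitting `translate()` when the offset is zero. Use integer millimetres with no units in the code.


// slat z = rail_z + rail_h = 263 + 138 = 401
// slat gap = ⌊(1849 − 16·65) / 17⌋ = 47
cube([50, 50, 516]);
translate([0, 1309, 0]) cube([50, 50, 516]);
translate([1899, 0, 0]) cube([50, 50, 516]);
translate([1899, 1309, 0]) cube([50, 50, 516]);
translate([50, 0, 263]) cube([1849, 28, 138]);
translate([50, 1331, 263]) cube([1849, 28, 138]);
translate([0, 50, 263]) cube([28, 1259, 138]);
translate([1921, 50, 263]) cube([28, 1259, 138]);
translate([97, 0, 401]) cube([65, 1359, 23]);
translate([209, 0, 401]) cube([65, 1359, 23]);
translate([321, 0, 401]) cube([65, 1359, 23]);
translate([433, 0, 401]) cube([65, 1359, 23]);
translate([545, 0, 401]) cube([65, 1359, 23]);
translate([657, 0, 401]) cube([65, 1359, 23]);
translate([769, 0, 401]) cube([65, 1359, 23]);
translate([881, 0, 401]) cube([65, 1359, 23]);
translate([993, 0, 401]) cube([65, 1359, 23]);
translate([1105, 0, 401]) cube([65, 1359, 23]);
translate([1217, 0, 401]) cube([65, 1359, 23]);
translate([1329, 0, 401]) cube([65, 1359, 23]);
translate([1441, 0, 401]) cube([65, 1359, 23]);
translate([1553, 0, 401]) cube([65, 1359, 23]);
translate([1665, 0, 401]) cube([65, 1359, 23]);
translate([1777, 0, 401]) cube([65, 1359, 23]);


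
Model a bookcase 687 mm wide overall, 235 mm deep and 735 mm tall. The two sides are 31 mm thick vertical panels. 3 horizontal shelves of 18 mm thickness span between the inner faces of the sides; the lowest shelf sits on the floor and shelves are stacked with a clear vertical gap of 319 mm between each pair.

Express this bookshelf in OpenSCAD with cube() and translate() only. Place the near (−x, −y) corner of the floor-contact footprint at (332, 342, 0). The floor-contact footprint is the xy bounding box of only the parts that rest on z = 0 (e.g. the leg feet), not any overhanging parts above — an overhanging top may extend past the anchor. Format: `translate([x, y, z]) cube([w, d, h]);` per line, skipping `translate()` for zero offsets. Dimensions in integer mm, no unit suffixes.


translate([332, 342, 0]) cube([31, 235, 735]);
translate([988, 342, 0]) cube([31, 235, 735]);
translate([363, 342, 0]) cube([625, 235, 18]);
translate([363, 342, 337]) cube([625, 235, 18]);
translate([363, 342, 674]) cube([625, 235, 18]);
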